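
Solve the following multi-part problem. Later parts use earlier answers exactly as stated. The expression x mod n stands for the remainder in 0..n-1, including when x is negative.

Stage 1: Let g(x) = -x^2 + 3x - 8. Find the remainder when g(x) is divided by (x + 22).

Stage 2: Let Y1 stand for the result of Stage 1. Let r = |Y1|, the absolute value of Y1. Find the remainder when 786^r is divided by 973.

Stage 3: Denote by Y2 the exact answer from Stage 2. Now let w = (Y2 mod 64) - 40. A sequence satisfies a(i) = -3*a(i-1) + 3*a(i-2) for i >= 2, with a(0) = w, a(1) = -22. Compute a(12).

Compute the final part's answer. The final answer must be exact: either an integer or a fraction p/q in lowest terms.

Stage 1: remainder = value at the root: -1*(-22)^2 + 3*(-22)^1 - 8 = (-484) + (-66) + (-8) = -558; answer -558
Stage 2: Y1 = -558; r = 558; squarings mod 973: 786^1=786, 786^2=914, 786^4=562, 786^8=592, 786^16=184, 786^32=774, 786^64=681, 786^128=613, 786^256=191, 786^512=480; 786^558 = 786^2 * 786^4 * 786^8 * 786^32 * 786^512 = 897 (mod 973); answer 897
Stage 3: Y2 = 897; w = -39; a(2) = -3*(-22) + 3*(-39) = -51; iterating: a(2)=-51, a(3)=87, a(4)=-414, a(5)=1503, a(6)=-5751, a(7)=21762, a(8)=-82539, a(9)=312903, a(10)=-1186326, a(11)=4497687, a(12)=-17052039; answer -17052039

-17052039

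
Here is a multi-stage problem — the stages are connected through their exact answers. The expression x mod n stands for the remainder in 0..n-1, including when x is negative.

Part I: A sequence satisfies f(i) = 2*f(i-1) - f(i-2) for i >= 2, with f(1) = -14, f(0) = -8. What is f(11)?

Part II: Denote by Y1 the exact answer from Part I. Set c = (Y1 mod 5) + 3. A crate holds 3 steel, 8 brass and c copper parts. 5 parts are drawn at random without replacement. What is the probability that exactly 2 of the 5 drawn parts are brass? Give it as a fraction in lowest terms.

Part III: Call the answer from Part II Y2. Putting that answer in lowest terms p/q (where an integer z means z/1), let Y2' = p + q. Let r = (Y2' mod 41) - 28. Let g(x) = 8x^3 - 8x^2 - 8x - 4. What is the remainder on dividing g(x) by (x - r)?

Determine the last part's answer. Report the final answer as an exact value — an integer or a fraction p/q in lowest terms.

3516

Part I: f(2) = 2*(-14) - 1*(-8) = -20; iterating: f(2)=-20, f(3)=-26, f(4)=-32, f(5)=-38, f(6)=-44, f(7)=-50, f(8)=-56, f(9)=-62, f(10)=-68, f(11)=-74; answer -74
Part II: Y1 = -74; c = 4; total draws C(15,5) = 3003; favorable C(8,2)*C(7,3) = 980; P = 140/429; answer 140/429
Part III: Y2 = 140/429; threaded value p + q = 569; r = 8; remainder = value at the root: 8*(8)^3 - 8*(8)^2 - 8*(8)^1 - 4 = (4096) + (-512) + (-64) + (-4) = 3516; answer 3516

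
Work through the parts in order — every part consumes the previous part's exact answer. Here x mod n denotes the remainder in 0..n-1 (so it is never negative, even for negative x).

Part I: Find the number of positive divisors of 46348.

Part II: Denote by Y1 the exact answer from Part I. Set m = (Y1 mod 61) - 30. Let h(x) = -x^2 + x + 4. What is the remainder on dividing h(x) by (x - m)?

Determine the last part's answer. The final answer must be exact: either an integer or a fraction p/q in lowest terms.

Part I: 46348 = 2^2 * 11587; number of divisors = (2+1) * (1+1) = 6; answer 6
Part II: Y1 = 6; m = -24; remainder = value at the root: -1*(-24)^2 + 1*(-24)^1 + 4 = (-576) + (-24) + (4) = -596; answer -596

-596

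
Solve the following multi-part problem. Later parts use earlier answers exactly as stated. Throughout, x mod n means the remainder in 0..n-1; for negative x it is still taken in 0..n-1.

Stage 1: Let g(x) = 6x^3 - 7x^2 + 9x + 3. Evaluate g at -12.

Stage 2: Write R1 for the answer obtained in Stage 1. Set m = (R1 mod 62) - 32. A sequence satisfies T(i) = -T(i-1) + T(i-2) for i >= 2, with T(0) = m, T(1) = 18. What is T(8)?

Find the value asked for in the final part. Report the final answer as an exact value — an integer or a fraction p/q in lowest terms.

Stage 1: 6*(-12)^3 - 7*(-12)^2 + 9*(-12)^1 + 3 = (-10368) + (-1008) + (-108) + (3) = -11481; answer -11481
Stage 2: R1 = -11481; m = 19; T(2) = -1*(18) + 1*(19) = 1; iterating: T(2)=1, T(3)=17, T(4)=-16, T(5)=33, T(6)=-49, T(7)=82, T(8)=-131; answer -131

-131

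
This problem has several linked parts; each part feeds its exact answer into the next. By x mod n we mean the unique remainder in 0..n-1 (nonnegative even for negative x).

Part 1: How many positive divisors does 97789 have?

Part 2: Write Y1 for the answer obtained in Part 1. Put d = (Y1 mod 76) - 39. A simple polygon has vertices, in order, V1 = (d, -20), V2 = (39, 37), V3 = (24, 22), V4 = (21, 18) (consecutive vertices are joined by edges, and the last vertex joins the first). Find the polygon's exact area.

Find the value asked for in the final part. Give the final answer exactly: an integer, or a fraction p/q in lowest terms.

403/2

Part 1: 97789 is prime, so its only divisors are 1 and 97789; count = 2; answer 2
Part 2: Y1 = 2; d = -37; cross terms: (-37*37 - 39*-20)=-589, (39*22 - 24*37)=-30, (24*18 - 21*22)=-30, (21*-20 - -37*18)=246; twice the area = |-403| = 403; area = 403/2; answer 403/2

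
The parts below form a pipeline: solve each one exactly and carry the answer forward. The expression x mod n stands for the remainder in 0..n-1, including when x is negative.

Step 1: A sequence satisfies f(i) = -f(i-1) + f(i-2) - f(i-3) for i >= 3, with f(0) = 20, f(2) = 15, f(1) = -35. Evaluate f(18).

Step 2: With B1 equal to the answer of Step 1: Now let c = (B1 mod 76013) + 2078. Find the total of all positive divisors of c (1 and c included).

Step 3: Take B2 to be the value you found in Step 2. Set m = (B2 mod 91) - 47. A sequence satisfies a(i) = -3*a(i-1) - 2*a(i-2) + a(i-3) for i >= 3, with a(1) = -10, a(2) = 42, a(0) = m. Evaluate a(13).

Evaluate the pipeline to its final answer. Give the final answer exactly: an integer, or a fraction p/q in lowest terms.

29880

Step 1: f(3) = -1*(15) + 1*(-35) - 1*(20) = -70; iterating: f(3)=-70, f(4)=120, f(5)=-205, f(6)=395, f(7)=-720, f(8)=1320, f(9)=-2435, f(10)=4475, f(11)=-8230, f(12)=15140, f(13)=-27845, f(14)=51215, f(15)=-94200, f(16)=173260, f(17)=-318675, f(18)=586135; answer 586135
Step 2: B1 = 586135; c = 56122; 56122 = 2 * 11 * 2551; sigma = (1 + 2) * (1 + 11) * (1 + 2551) = 3 * 12 * 2552 = 91872; answer 91872
Step 3: B2 = 91872; m = 6; a(3) = -3*(42) - 2*(-10) + 1*(6) = -100; iterating: a(3)=-100, a(4)=206, a(5)=-376, a(6)=616, a(7)=-890, a(8)=1062, a(9)=-790, a(10)=-644, a(11)=4574, a(12)=-13224, a(13)=29880; answer 29880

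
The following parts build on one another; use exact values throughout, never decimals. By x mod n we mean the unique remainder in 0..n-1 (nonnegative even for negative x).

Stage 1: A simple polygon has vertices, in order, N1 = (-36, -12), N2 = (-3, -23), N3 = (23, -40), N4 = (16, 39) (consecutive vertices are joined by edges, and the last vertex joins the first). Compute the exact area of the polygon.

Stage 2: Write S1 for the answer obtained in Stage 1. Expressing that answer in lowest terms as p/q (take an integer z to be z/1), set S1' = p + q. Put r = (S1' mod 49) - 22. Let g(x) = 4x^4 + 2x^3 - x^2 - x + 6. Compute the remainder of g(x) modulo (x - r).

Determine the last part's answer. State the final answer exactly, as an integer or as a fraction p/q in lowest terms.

270070

Stage 1: cross terms: (-36*-23 - -3*-12)=792, (-3*-40 - 23*-23)=649, (23*39 - 16*-40)=1537, (16*-12 - -36*39)=1212; twice the area = |4190| = 4190; area = 2095; answer 2095
Stage 2: S1 = 2095; threaded value p + q = 2096; r = 16; remainder = value at the root: 4*(16)^4 + 2*(16)^3 - 1*(16)^2 - 1*(16)^1 + 6 = (262144) + (8192) + (-256) + (-16) + (6) = 270070; answer 270070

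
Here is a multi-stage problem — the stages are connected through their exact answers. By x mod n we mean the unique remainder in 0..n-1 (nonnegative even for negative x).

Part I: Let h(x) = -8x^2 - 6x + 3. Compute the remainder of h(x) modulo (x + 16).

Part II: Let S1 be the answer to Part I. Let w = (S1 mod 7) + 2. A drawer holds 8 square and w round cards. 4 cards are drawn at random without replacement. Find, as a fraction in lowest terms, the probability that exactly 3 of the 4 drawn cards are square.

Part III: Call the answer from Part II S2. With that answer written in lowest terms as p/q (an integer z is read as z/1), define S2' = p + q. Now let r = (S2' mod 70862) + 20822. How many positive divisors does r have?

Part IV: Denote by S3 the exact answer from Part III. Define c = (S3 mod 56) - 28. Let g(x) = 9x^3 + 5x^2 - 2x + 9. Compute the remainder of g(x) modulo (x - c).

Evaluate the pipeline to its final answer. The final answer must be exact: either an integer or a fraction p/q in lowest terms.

-154743

Part I: remainder = value at the root: -8*(-16)^2 - 6*(-16)^1 + 3 = (-2048) + (96) + (3) = -1949; answer -1949
Part II: S1 = -1949; w = 6; total draws C(14,4) = 1001; favorable C(8,3)*C(6,1) = 336; P = 48/143; answer 48/143
Part III: S2 = 48/143; threaded value p + q = 191; r = 21013; 21013 is prime, so its only divisors are 1 and 21013; count = 2; answer 2
Part IV: S3 = 2; c = -26; remainder = value at the root: 9*(-26)^3 + 5*(-26)^2 - 2*(-26)^1 + 9 = (-158184) + (3380) + (52) + (9) = -154743; answer -154743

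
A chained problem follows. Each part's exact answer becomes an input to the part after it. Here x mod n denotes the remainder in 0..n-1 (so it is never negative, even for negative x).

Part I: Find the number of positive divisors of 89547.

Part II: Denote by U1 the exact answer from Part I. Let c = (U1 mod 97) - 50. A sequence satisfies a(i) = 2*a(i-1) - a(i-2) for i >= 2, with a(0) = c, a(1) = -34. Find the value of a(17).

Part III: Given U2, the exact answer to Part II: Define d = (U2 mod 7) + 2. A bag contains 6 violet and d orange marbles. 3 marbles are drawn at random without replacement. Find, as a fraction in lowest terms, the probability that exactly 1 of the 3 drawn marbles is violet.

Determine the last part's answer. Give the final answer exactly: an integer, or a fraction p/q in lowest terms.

Part I: 89547 = 3 * 19 * 1571; number of divisors = (1+1) * (1+1) * (1+1) = 8; answer 8
Part II: U1 = 8; c = -42; a(2) = 2*(-34) - 1*(-42) = -26; iterating: a(2)=-26, a(3)=-18, a(4)=-10, a(5)=-2, a(6)=6, a(7)=14, a(8)=22, a(9)=30, a(10)=38, a(11)=46, a(12)=54, a(13)=62, a(14)=70, a(15)=78, a(16)=86, a(17)=94; answer 94
Part III: U2 = 94; d = 5; total draws C(11,3) = 165; favorable C(6,1)*C(5,2) = 60; P = 4/11; answer 4/11

4/11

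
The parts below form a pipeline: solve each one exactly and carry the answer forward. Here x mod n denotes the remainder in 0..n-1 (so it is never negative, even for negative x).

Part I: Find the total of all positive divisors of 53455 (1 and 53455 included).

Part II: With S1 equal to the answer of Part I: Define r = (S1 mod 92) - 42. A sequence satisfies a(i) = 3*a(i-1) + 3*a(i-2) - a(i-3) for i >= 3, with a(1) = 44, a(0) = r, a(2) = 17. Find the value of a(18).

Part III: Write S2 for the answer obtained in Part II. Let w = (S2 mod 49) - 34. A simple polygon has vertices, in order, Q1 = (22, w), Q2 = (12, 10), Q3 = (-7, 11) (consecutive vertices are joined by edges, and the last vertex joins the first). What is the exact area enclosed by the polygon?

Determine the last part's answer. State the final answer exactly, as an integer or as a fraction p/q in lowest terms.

237/2

Part I: 53455 = 5 * 10691; sigma = (1 + 5) * (1 + 10691) = 6 * 10692 = 64152; answer 64152
Part II: S1 = 64152; r = -14; a(3) = 3*(17) + 3*(44) - 1*(-14) = 197; iterating: a(3)=197, a(4)=598, a(5)=2368, a(6)=8701, a(7)=32609, a(8)=121562, a(9)=453812, a(10)=1693513, a(11)=6320413, a(12)=23587966, a(13)=88031624, a(14)=328538357, a(15)=1226121977, a(16)=4575949378, a(17)=17077675708, a(18)=63734753281; answer 63734753281
Part III: S2 = 63734753281; w = -3; cross terms: (22*10 - 12*-3)=256, (12*11 - -7*10)=202, (-7*-3 - 22*11)=-221; twice the area = |237| = 237; area = 237/2; answer 237/2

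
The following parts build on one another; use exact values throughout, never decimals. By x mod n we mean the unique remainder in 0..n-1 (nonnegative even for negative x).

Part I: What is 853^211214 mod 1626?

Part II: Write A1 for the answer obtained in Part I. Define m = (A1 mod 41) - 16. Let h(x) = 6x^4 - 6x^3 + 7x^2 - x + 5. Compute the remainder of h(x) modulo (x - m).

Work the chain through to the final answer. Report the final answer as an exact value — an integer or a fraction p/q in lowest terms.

79

Part I: squarings mod 1626: 853^1=853, 853^2=787, 853^4=1489, 853^8=883, 853^16=835, 853^32=1297, 853^64=925, 853^128=349, 853^256=1477, 853^512=1063, 853^1024=1525, 853^2048=445, 853^4096=1279, 853^8192=85, 853^16384=721, 853^32768=1147, 853^65536=175, 853^131072=1357; 853^211214 = 853^2 * 853^4 * 853^8 * 853^256 * 853^2048 * 853^4096 * 853^8192 * 853^65536 * 853^131072 = 223 (mod 1626); answer 223
Part II: A1 = 223; m = 2; remainder = value at the root: 6*(2)^4 - 6*(2)^3 + 7*(2)^2 - 1*(2)^1 + 5 = (96) + (-48) + (28) + (-2) + (5) = 79; answer 79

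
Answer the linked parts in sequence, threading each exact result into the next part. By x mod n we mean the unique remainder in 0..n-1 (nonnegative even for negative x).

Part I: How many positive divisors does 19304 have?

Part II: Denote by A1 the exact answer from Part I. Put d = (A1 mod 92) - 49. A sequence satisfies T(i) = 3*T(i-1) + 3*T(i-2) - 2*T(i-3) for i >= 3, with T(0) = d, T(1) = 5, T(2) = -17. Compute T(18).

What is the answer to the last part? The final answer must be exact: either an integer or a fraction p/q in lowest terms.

Part I: 19304 = 2^3 * 19 * 127; number of divisors = (3+1) * (1+1) * (1+1) = 16; answer 16
Part II: A1 = 16; d = -33; T(3) = 3*(-17) + 3*(5) - 2*(-33) = 30; iterating: T(3)=30, T(4)=29, T(5)=211, T(6)=660, T(7)=2555, T(8)=9223, T(9)=34014, T(10)=124601, T(11)=457399, T(12)=1677972, T(13)=6156911, T(14)=22589851, T(15)=82884342, T(16)=304108757, T(17)=1115799595, T(18)=4093956372; answer 4093956372

4093956372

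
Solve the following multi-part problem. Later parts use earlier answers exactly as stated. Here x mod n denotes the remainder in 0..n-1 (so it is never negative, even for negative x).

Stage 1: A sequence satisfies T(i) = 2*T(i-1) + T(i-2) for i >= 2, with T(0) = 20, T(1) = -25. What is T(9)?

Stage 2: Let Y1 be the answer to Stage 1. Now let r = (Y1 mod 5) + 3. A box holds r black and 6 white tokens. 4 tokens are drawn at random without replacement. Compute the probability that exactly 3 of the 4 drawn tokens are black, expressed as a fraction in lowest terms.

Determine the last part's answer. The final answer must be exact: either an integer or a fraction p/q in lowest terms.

1/21

Stage 1: T(2) = 2*(-25) + 1*(20) = -30; iterating: T(2)=-30, T(3)=-85, T(4)=-200, T(5)=-485, T(6)=-1170, T(7)=-2825, T(8)=-6820, T(9)=-16465; answer -16465
Stage 2: Y1 = -16465; r = 3; total draws C(9,4) = 126; favorable C(3,3)*C(6,1) = 6; P = 1/21; answer 1/21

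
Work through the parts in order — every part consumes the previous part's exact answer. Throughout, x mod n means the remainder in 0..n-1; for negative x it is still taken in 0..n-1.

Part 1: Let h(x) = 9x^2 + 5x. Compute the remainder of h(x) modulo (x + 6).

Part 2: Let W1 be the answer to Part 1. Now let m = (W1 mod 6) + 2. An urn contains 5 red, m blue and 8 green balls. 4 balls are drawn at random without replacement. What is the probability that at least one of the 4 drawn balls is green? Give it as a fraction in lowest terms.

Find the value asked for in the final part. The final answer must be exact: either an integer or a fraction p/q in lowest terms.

38/39

Part 1: remainder = value at the root: 9*(-6)^2 + 5*(-6)^1 = (324) + (-30) = 294; answer 294
Part 2: W1 = 294; m = 2; total draws C(15,4) = 1365; complement C(7,4) = 35; favorable 1365 - 35 = 1330; P = 38/39; answer 38/39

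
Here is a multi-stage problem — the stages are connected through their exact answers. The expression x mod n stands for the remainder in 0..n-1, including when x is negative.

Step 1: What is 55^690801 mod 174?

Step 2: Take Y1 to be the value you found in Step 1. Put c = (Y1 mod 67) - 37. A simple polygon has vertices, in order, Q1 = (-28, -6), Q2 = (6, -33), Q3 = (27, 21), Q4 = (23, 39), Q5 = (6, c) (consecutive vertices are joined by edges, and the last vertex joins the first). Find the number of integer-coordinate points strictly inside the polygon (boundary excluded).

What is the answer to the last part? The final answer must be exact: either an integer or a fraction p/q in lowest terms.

Step 1: squarings mod 174: 55^1=55, 55^2=67, 55^4=139, 55^8=7, 55^16=49, 55^32=139, 55^64=7, 55^128=49, 55^256=139, 55^512=7, 55^1024=49, 55^2048=139, 55^4096=7, 55^8192=49, 55^16384=139, 55^32768=7, 55^65536=49, 55^131072=139, 55^262144=7, 55^524288=49; 55^690801 = 55^1 * 55^16 * 55^32 * 55^64 * 55^512 * 55^2048 * 55^32768 * 55^131072 * 55^524288 = 97 (mod 174); answer 97
Step 2: Y1 = 97; c = -7; cross terms: (-28*-33 - 6*-6)=960, (6*21 - 27*-33)=1017, (27*39 - 23*21)=570, (23*-7 - 6*39)=-395, (6*-6 - -28*-7)=-232; twice the area = |1920| = 1920; area = 960; boundary points = 1 + 3 + 2 + 1 + 1 = 8; strictly interior points = area - boundary/2 + 1 = 957; answer 957

957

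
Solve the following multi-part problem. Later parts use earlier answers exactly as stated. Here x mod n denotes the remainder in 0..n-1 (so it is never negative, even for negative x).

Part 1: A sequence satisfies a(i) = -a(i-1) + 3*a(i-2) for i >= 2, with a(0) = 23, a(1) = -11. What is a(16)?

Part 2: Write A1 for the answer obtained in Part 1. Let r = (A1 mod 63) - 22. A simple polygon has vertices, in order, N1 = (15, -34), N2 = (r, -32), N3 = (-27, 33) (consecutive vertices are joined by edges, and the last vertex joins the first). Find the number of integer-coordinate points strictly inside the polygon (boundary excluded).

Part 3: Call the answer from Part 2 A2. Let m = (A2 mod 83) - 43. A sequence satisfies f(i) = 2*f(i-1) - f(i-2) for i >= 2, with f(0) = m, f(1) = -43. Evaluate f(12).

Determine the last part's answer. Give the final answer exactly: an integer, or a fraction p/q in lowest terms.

Part 1: a(2) = -1*(-11) + 3*(23) = 80; iterating: a(2)=80, a(3)=-113, a(4)=353, a(5)=-692, a(6)=1751, a(7)=-3827, a(8)=9080, a(9)=-20561, a(10)=47801, a(11)=-109484, a(12)=252887, a(13)=-581339, a(14)=1340000, a(15)=-3084017, a(16)=7104017; answer 7104017
Part 2: A1 = 7104017; r = -11; cross terms: (15*-32 - -11*-34)=-854, (-11*33 - -27*-32)=-1227, (-27*-34 - 15*33)=423; twice the area = |-1658| = 1658; area = 829; boundary points = 2 + 1 + 1 = 4; strictly interior points = area - boundary/2 + 1 = 828; answer 828
Part 3: A2 = 828; m = 38; f(2) = 2*(-43) - 1*(38) = -124; iterating: f(2)=-124, f(3)=-205, f(4)=-286, f(5)=-367, f(6)=-448, f(7)=-529, f(8)=-610, f(9)=-691, f(10)=-772, f(11)=-853, f(12)=-934; answer -934

-934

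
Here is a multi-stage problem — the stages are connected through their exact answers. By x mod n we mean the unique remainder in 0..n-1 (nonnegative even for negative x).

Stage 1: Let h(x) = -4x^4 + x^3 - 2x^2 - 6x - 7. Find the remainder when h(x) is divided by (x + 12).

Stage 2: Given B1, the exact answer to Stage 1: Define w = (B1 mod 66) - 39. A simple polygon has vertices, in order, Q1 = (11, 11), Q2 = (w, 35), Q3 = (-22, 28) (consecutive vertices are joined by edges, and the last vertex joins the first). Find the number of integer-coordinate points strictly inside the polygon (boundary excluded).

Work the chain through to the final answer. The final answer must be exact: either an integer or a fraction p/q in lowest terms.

369

Stage 1: remainder = value at the root: -4*(-12)^4 + 1*(-12)^3 - 2*(-12)^2 - 6*(-12)^1 - 7 = (-82944) + (-1728) + (-288) + (72) + (-7) = -84895; answer -84895
Stage 2: B1 = -84895; w = 8; cross terms: (11*35 - 8*11)=297, (8*28 - -22*35)=994, (-22*11 - 11*28)=-550; twice the area = |741| = 741; area = 741/2; boundary points = 3 + 1 + 1 = 5; strictly interior points = area - boundary/2 + 1 = 369; answer 369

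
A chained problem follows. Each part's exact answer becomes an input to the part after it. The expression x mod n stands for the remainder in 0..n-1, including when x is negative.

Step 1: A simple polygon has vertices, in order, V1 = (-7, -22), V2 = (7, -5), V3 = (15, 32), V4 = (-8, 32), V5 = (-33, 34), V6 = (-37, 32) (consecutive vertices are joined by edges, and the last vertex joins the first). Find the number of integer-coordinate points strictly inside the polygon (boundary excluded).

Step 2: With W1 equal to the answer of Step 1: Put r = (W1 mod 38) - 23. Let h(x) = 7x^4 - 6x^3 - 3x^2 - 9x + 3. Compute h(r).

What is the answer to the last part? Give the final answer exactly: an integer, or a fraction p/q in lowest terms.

110212

Step 1: cross terms: (-7*-5 - 7*-22)=189, (7*32 - 15*-5)=299, (15*32 - -8*32)=736, (-8*34 - -33*32)=784, (-33*32 - -37*34)=202, (-37*-22 - -7*32)=1038; twice the area = |3248| = 3248; area = 1624; boundary points = 1 + 1 + 23 + 1 + 2 + 6 = 34; strictly interior points = area - boundary/2 + 1 = 1608; answer 1608
Step 2: W1 = 1608; r = -11; 7*(-11)^4 - 6*(-11)^3 - 3*(-11)^2 - 9*(-11)^1 + 3 = (102487) + (7986) + (-363) + (99) + (3) = 110212; answer 110212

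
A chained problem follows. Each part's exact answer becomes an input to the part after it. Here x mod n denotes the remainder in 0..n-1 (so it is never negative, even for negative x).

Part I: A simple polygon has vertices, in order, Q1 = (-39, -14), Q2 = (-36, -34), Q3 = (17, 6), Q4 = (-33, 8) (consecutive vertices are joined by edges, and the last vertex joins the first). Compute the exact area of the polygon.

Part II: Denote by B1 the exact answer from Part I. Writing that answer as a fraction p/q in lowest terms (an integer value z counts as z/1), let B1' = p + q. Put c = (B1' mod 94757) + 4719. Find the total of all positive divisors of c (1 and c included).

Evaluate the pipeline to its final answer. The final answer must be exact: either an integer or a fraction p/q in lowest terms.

Part I: cross terms: (-39*-34 - -36*-14)=822, (-36*6 - 17*-34)=362, (17*8 - -33*6)=334, (-33*-14 - -39*8)=774; twice the area = |2292| = 2292; area = 1146; answer 1146
Part II: B1 = 1146; threaded value p + q = 1147; c = 5866; 5866 = 2 * 7 * 419; sigma = (1 + 2) * (1 + 7) * (1 + 419) = 3 * 8 * 420 = 10080; answer 10080

10080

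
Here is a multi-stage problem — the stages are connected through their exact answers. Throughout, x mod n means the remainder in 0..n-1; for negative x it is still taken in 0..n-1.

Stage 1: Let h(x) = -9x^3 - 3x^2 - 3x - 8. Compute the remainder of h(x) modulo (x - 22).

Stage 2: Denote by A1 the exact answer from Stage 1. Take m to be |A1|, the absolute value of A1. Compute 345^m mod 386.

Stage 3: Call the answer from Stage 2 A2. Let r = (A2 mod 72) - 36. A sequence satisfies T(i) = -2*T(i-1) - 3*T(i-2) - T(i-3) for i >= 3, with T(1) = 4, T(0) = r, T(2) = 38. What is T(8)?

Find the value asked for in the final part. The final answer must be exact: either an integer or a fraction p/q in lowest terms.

404

Stage 1: remainder = value at the root: -9*(22)^3 - 3*(22)^2 - 3*(22)^1 - 8 = (-95832) + (-1452) + (-66) + (-8) = -97358; answer -97358
Stage 2: A1 = -97358; m = 97358; squarings mod 386: 345^1=345, 345^2=137, 345^4=241, 345^8=181, 345^16=337, 345^32=85, 345^64=277, 345^128=301, 345^256=277, 345^512=301, 345^1024=277, 345^2048=301, 345^4096=277, 345^8192=301, 345^16384=277, 345^32768=301, 345^65536=277; 345^97358 = 345^2 * 345^4 * 345^8 * 345^64 * 345^1024 * 345^2048 * 345^4096 * 345^8192 * 345^16384 * 345^65536 = 25 (mod 386); answer 25
Stage 3: A2 = 25; r = -11; T(3) = -2*(38) - 3*(4) - 1*(-11) = -77; iterating: T(3)=-77, T(4)=36, T(5)=121, T(6)=-273, T(7)=147, T(8)=404; answer 404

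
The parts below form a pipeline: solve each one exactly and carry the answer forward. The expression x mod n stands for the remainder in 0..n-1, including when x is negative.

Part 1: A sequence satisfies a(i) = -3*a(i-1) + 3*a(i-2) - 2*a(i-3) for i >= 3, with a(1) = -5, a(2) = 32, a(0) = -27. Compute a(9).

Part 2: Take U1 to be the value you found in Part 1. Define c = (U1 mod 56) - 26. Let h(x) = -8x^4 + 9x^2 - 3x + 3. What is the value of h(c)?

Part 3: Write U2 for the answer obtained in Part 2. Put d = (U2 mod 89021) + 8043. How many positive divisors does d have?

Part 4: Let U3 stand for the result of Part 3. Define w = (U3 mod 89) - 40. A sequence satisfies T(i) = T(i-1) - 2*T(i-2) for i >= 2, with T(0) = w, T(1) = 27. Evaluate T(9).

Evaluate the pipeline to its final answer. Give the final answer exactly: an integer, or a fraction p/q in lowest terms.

Part 1: a(3) = -3*(32) + 3*(-5) - 2*(-27) = -57; iterating: a(3)=-57, a(4)=277, a(5)=-1066, a(6)=4143, a(7)=-16181, a(8)=63104, a(9)=-246141; answer -246141
Part 2: U1 = -246141; c = 9; -8*(9)^4 + 9*(9)^2 - 3*(9)^1 + 3 = (-52488) + (729) + (-27) + (3) = -51783; answer -51783
Part 3: U2 = -51783; d = 45281; 45281 is prime, so its only divisors are 1 and 45281; count = 2; answer 2
Part 4: U3 = 2; w = -38; T(2) = 1*(27) - 2*(-38) = 103; iterating: T(2)=103, T(3)=49, T(4)=-157, T(5)=-255, T(6)=59, T(7)=569, T(8)=451, T(9)=-687; answer -687

-687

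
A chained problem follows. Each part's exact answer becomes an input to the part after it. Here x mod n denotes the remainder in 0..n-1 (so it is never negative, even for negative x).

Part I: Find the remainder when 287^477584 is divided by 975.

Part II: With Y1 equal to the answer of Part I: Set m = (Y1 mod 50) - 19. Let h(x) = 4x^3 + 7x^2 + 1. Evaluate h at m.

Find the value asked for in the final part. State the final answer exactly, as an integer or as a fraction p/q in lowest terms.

Part I: squarings mod 975: 287^1=287, 287^2=469, 287^4=586, 287^8=196, 287^16=391, 287^32=781, 287^64=586, 287^128=196, 287^256=391, 287^512=781, 287^1024=586, 287^2048=196, 287^4096=391, 287^8192=781, 287^16384=586, 287^32768=196, 287^65536=391, 287^131072=781, 287^262144=586; 287^477584 = 287^16 * 287^128 * 287^256 * 287^2048 * 287^16384 * 287^65536 * 287^131072 * 287^262144 = 586 (mod 975); answer 586
Part II: Y1 = 586; m = 17; 4*(17)^3 + 7*(17)^2 + 1 = (19652) + (2023) + (1) = 21676; answer 21676

21676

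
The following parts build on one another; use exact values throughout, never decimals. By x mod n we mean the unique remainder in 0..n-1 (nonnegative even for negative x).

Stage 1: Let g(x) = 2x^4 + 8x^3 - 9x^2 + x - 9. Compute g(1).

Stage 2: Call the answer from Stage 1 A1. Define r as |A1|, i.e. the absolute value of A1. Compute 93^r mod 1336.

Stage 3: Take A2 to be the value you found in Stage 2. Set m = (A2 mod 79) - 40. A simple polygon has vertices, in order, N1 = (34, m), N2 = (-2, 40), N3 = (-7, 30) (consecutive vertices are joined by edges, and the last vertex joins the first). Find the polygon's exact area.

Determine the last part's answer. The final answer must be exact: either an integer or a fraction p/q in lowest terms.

Stage 1: 2*(1)^4 + 8*(1)^3 - 9*(1)^2 + 1*(1)^1 - 9 = (2) + (8) + (-9) + (1) + (-9) = -7; answer -7
Stage 2: A1 = -7; r = 7; squarings mod 1336: 93^1=93, 93^2=633, 93^4=1225; 93^7 = 93^1 * 93^2 * 93^4 = 1253 (mod 1336); answer 1253
Stage 3: A2 = 1253; m = 28; cross terms: (34*40 - -2*28)=1416, (-2*30 - -7*40)=220, (-7*28 - 34*30)=-1216; twice the area = |420| = 420; area = 210; answer 210

210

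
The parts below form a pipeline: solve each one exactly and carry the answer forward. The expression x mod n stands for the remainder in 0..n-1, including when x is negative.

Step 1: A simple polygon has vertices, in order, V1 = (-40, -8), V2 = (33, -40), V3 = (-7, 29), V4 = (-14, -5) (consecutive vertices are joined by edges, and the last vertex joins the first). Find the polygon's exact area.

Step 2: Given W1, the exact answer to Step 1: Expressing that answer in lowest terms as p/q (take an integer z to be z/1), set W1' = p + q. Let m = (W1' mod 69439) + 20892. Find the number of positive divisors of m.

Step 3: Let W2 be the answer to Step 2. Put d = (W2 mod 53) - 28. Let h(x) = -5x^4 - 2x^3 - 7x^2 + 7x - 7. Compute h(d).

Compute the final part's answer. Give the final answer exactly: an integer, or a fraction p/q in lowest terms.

Step 1: cross terms: (-40*-40 - 33*-8)=1864, (33*29 - -7*-40)=677, (-7*-5 - -14*29)=441, (-14*-8 - -40*-5)=-88; twice the area = |2894| = 2894; area = 1447; answer 1447
Step 2: W1 = 1447; threaded value p + q = 1448; m = 22340; 22340 = 2^2 * 5 * 1117; number of divisors = (2+1) * (1+1) * (1+1) = 12; answer 12
Step 3: W2 = 12; d = -16; -5*(-16)^4 - 2*(-16)^3 - 7*(-16)^2 + 7*(-16)^1 - 7 = (-327680) + (8192) + (-1792) + (-112) + (-7) = -321399; answer -321399

-321399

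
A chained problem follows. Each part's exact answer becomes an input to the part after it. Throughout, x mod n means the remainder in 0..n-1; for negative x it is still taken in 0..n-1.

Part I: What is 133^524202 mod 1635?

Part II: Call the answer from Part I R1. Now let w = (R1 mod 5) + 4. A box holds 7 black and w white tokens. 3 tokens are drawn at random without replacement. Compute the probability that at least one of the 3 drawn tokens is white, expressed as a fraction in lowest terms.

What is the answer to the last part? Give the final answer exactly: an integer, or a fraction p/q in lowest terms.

12/13

Part I: squarings mod 1635: 133^1=133, 133^2=1339, 133^4=961, 133^8=1381, 133^16=751, 133^32=1561, 133^64=571, 133^128=676, 133^256=811, 133^512=451, 133^1024=661, 133^2048=376, 133^4096=766, 133^8192=1426, 133^16384=1171, 133^32768=1111, 133^65536=1531, 133^131072=1006, 133^262144=1606; 133^524202 = 133^2 * 133^8 * 133^32 * 133^128 * 133^256 * 133^512 * 133^1024 * 133^2048 * 133^4096 * 133^8192 * 133^16384 * 133^32768 * 133^65536 * 133^131072 * 133^262144 = 4 (mod 1635); answer 4
Part II: R1 = 4; w = 8; total draws C(15,3) = 455; complement C(7,3) = 35; favorable 455 - 35 = 420; P = 12/13; answer 12/13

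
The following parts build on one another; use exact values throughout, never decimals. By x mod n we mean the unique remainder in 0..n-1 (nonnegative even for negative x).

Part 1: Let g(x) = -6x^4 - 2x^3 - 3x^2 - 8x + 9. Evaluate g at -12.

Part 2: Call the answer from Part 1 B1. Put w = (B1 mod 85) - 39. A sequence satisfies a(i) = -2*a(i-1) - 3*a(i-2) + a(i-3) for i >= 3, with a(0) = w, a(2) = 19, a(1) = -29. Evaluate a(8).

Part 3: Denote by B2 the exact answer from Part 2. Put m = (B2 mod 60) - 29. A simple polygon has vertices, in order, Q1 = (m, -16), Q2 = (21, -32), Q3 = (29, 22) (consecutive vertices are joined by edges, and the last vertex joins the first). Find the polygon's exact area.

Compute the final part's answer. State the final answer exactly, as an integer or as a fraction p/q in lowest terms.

Part 1: -6*(-12)^4 - 2*(-12)^3 - 3*(-12)^2 - 8*(-12)^1 + 9 = (-124416) + (3456) + (-432) + (96) + (9) = -121287; answer -121287
Part 2: B1 = -121287; w = -31; a(3) = -2*(19) - 3*(-29) + 1*(-31) = 18; iterating: a(3)=18, a(4)=-122, a(5)=209, a(6)=-34, a(7)=-681, a(8)=1673; answer 1673
Part 3: B2 = 1673; m = 24; cross terms: (24*-32 - 21*-16)=-432, (21*22 - 29*-32)=1390, (29*-16 - 24*22)=-992; twice the area = |-34| = 34; area = 17; answer 17

17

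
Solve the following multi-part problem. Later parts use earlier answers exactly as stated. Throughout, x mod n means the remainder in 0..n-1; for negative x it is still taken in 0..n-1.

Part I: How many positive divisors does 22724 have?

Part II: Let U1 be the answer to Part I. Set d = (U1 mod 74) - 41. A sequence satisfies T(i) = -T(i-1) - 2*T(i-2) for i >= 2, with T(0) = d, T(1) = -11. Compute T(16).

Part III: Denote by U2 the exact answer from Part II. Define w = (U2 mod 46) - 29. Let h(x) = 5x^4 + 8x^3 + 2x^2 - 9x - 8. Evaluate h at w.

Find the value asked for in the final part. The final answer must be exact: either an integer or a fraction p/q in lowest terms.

Part I: 22724 = 2^2 * 13 * 19 * 23; number of divisors = (2+1) * (1+1) * (1+1) * (1+1) = 24; answer 24
Part II: U1 = 24; d = -17; T(2) = -1*(-11) - 2*(-17) = 45; iterating: T(2)=45, T(3)=-23, T(4)=-67, T(5)=113, T(6)=21, T(7)=-247, T(8)=205, T(9)=289, T(10)=-699, T(11)=121, T(12)=1277, T(13)=-1519, T(14)=-1035, T(15)=4073, T(16)=-2003; answer -2003
Part III: U2 = -2003; w = -8; 5*(-8)^4 + 8*(-8)^3 + 2*(-8)^2 - 9*(-8)^1 - 8 = (20480) + (-4096) + (128) + (72) + (-8) = 16576; answer 16576

16576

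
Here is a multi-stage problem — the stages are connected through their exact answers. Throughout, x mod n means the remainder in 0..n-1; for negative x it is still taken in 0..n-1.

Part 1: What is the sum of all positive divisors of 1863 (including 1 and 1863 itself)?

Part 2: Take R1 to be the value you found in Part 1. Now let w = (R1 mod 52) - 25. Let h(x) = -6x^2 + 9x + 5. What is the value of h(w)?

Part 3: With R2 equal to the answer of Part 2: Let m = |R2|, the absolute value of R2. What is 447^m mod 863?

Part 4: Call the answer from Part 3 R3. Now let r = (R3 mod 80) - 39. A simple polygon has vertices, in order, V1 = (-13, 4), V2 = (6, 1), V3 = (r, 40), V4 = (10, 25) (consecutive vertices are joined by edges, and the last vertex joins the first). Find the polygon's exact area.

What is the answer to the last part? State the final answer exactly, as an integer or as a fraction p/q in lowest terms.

252

Part 1: 1863 = 3^4 * 23; sigma = (1 + 3 + 9 + 27 + 81) * (1 + 23) = 121 * 24 = 2904; answer 2904
Part 2: R1 = 2904; w = 19; -6*(19)^2 + 9*(19)^1 + 5 = (-2166) + (171) + (5) = -1990; answer -1990
Part 3: R2 = -1990; m = 1990; squarings mod 863: 447^1=447, 447^2=456, 447^4=816, 447^8=483, 447^16=279, 447^32=171, 447^64=762, 447^128=708, 447^256=724, 447^512=335, 447^1024=35; 447^1990 = 447^2 * 447^4 * 447^64 * 447^128 * 447^256 * 447^512 * 447^1024 = 453 (mod 863); answer 453
Part 4: R3 = 453; r = 14; cross terms: (-13*1 - 6*4)=-37, (6*40 - 14*1)=226, (14*25 - 10*40)=-50, (10*4 - -13*25)=365; twice the area = |504| = 504; area = 252; answer 252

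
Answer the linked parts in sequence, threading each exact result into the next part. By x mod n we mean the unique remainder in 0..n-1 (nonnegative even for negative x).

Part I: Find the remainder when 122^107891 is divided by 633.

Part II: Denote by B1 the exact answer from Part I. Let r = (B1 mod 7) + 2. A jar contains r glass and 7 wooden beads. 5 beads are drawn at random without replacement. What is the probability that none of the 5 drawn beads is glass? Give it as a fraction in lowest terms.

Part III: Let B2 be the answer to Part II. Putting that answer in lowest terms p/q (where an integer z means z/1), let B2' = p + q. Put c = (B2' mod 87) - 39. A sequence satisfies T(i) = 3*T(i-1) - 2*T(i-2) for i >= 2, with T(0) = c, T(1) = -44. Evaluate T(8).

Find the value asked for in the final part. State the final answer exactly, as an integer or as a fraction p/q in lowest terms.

Part I: squarings mod 633: 122^1=122, 122^2=325, 122^4=547, 122^8=433, 122^16=121, 122^32=82, 122^64=394, 122^128=151, 122^256=13, 122^512=169, 122^1024=76, 122^2048=79, 122^4096=544, 122^8192=325, 122^16384=547, 122^32768=433, 122^65536=121; 122^107891 = 122^1 * 122^2 * 122^16 * 122^32 * 122^64 * 122^256 * 122^1024 * 122^8192 * 122^32768 * 122^65536 = 266 (mod 633); answer 266
Part II: B1 = 266; r = 2; total draws C(9,5) = 126; favorable C(7,5) = 21; P = 1/6; answer 1/6
Part III: B2 = 1/6; threaded value p + q = 7; c = -32; T(2) = 3*(-44) - 2*(-32) = -68; iterating: T(2)=-68, T(3)=-116, T(4)=-212, T(5)=-404, T(6)=-788, T(7)=-1556, T(8)=-3092; answer -3092

-3092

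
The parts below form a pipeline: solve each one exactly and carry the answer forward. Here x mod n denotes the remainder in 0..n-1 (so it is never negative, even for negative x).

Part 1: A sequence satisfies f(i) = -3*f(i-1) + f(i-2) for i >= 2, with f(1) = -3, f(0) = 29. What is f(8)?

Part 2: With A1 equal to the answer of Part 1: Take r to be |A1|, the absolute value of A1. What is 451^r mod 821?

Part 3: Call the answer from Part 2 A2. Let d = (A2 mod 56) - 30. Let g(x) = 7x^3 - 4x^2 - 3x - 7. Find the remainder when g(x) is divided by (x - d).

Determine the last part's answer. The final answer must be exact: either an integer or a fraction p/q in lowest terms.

Part 1: f(2) = -3*(-3) + 1*(29) = 38; iterating: f(2)=38, f(3)=-117, f(4)=389, f(5)=-1284, f(6)=4241, f(7)=-14007, f(8)=46262; answer 46262
Part 2: A1 = 46262; r = 46262; squarings mod 821: 451^1=451, 451^2=614, 451^4=157, 451^8=19, 451^16=361, 451^32=603, 451^64=727, 451^128=626, 451^256=259, 451^512=580, 451^1024=611, 451^2048=587, 451^4096=570, 451^8192=605, 451^16384=680, 451^32768=177; 451^46262 = 451^2 * 451^4 * 451^16 * 451^32 * 451^128 * 451^1024 * 451^4096 * 451^8192 * 451^32768 = 41 (mod 821); answer 41
Part 3: A2 = 41; d = 11; remainder = value at the root: 7*(11)^3 - 4*(11)^2 - 3*(11)^1 - 7 = (9317) + (-484) + (-33) + (-7) = 8793; answer 8793

8793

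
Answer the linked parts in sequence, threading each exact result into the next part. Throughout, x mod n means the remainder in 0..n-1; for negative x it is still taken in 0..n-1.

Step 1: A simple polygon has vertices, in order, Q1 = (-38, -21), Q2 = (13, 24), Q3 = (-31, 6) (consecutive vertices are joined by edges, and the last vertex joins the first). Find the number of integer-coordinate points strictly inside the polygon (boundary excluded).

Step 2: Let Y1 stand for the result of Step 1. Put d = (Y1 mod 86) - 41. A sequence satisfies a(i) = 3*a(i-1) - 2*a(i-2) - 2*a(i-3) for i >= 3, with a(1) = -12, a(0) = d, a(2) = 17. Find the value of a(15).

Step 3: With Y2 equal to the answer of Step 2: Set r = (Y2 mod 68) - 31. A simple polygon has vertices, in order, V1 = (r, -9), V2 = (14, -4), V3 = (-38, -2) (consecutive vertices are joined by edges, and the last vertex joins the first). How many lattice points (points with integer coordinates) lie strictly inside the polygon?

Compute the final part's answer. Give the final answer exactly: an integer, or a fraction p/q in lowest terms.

157

Step 1: cross terms: (-38*24 - 13*-21)=-639, (13*6 - -31*24)=822, (-31*-21 - -38*6)=879; twice the area = |1062| = 1062; area = 531; boundary points = 3 + 2 + 1 = 6; strictly interior points = area - boundary/2 + 1 = 529; answer 529
Step 2: Y1 = 529; d = -28; a(3) = 3*(17) - 2*(-12) - 2*(-28) = 131; iterating: a(3)=131, a(4)=383, a(5)=853, a(6)=1531, a(7)=2121, a(8)=1595, a(9)=-2519, a(10)=-14989, a(11)=-43119, a(12)=-94341, a(13)=-166807, a(14)=-225501, a(15)=-154207; answer -154207
Step 3: Y2 = -154207; r = -14; cross terms: (-14*-4 - 14*-9)=182, (14*-2 - -38*-4)=-180, (-38*-9 - -14*-2)=314; twice the area = |316| = 316; area = 158; boundary points = 1 + 2 + 1 = 4; strictly interior points = area - boundary/2 + 1 = 157; answer 157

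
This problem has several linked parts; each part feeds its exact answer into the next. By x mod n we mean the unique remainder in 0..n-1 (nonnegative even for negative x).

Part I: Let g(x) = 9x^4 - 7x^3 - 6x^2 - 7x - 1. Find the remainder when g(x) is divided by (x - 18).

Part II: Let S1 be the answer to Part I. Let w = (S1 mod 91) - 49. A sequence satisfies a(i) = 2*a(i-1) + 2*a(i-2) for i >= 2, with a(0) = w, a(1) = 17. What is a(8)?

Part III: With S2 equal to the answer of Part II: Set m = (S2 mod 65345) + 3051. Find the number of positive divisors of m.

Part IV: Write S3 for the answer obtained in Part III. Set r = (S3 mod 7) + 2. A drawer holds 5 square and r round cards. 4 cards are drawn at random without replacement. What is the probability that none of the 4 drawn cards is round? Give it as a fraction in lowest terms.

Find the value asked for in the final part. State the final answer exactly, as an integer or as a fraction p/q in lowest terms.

Part I: remainder = value at the root: 9*(18)^4 - 7*(18)^3 - 6*(18)^2 - 7*(18)^1 - 1 = (944784) + (-40824) + (-1944) + (-126) + (-1) = 901889; answer 901889
Part II: S1 = 901889; w = 30; a(2) = 2*(17) + 2*(30) = 94; iterating: a(2)=94, a(3)=222, a(4)=632, a(5)=1708, a(6)=4680, a(7)=12776, a(8)=34912; answer 34912
Part III: S2 = 34912; m = 37963; 37963 is prime, so its only divisors are 1 and 37963; count = 2; answer 2
Part IV: S3 = 2; r = 4; total draws C(9,4) = 126; favorable C(5,4) = 5; P = 5/126; answer 5/126

5/126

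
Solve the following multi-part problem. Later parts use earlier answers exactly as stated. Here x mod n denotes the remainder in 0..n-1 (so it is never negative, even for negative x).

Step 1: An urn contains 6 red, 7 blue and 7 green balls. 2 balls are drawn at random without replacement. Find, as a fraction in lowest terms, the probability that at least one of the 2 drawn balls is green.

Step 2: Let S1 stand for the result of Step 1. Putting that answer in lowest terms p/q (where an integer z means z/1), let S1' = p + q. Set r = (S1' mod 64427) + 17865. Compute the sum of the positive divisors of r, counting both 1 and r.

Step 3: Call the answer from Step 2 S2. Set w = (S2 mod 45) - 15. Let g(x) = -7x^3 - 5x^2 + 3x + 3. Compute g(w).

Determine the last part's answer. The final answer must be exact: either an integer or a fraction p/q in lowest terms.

-12777

Step 1: total draws C(20,2) = 190; complement C(13,2) = 78; favorable 190 - 78 = 112; P = 56/95; answer 56/95
Step 2: S1 = 56/95; threaded value p + q = 151; r = 18016; 18016 = 2^5 * 563; sigma = (1 + 2 + 4 + 8 + 16 + 32) * (1 + 563) = 63 * 564 = 35532; answer 35532
Step 3: S2 = 35532; w = 12; -7*(12)^3 - 5*(12)^2 + 3*(12)^1 + 3 = (-12096) + (-720) + (36) + (3) = -12777; answer -12777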